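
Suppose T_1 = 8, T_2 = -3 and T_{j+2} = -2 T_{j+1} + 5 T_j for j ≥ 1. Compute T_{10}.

T_3 = -2·(-3) + 5·8 = 46
T_4 = -2·46 + 5·(-3) = -107
T_5 = -2·(-107) + 5·46 = 444
T_6 = -2·444 + 5·(-107) = -1423
T_7 = -2·(-1423) + 5·444 = 5066
T_8 = -2·5066 + 5·(-1423) = -17247
T_9 = -2·(-17247) + 5·5066 = 59824
T_{10} = -2·59824 + 5·(-17247) = -205883

-205883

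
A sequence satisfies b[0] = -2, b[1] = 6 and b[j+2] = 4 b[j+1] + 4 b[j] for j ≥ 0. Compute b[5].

b[2] = 4*6 + 4*(-2) = 16
b[3] = 4*16 + 4*6 = 88
b[4] = 4*88 + 4*16 = 416
b[5] = 4*416 + 4*88 = 2016

2016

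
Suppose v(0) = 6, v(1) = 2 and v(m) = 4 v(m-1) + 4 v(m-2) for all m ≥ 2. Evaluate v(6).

15616

v(2) = 4*2 + 4*6 = 32
v(3) = 4*32 + 4*2 = 136
v(4) = 4*136 + 4*32 = 672
v(5) = 4*672 + 4*136 = 3232
v(6) = 4*3232 + 4*672 = 15616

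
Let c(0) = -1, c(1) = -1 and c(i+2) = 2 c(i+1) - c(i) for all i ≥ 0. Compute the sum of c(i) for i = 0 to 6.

-7

c(2) = 2·(-1) - (-1) = -1
c(3) = 2·(-1) - (-1) = -1
c(4) = 2·(-1) - (-1) = -1
c(5) = 2·(-1) - (-1) = -1
c(6) = 2·(-1) - (-1) = -1
Sum = (-1) + (-1) + (-1) + (-1) + (-1) + (-1) + (-1) = -7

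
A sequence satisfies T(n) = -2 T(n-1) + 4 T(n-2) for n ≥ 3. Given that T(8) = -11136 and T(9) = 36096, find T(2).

-6

Rearranging, T(n-2) = (T(n) + 2 T(n-1)) / 4.
T(7) = (36096 + 2*(-11136)) / 4 = 13824/4 = 3456
T(6) = (-11136 + 2*3456) / 4 = -4224/4 = -1056
T(5) = (3456 + 2*(-1056)) / 4 = 1344/4 = 336
T(4) = (-1056 + 2*336) / 4 = -384/4 = -96
T(3) = (336 + 2*(-96)) / 4 = 144/4 = 36
T(2) = (-96 + 2*36) / 4 = -24/4 = -6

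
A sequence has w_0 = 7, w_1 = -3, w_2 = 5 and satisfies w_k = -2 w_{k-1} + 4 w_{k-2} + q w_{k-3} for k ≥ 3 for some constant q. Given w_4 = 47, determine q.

1

w_3 = -22 + 7q
w_4 = 64 - 17q
So 64 - 17q = 47, giving q = 1.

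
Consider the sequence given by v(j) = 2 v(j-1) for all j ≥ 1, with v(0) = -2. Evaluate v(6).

v(1) = 2·(-2) = -4
v(2) = 2·(-4) = -8
v(3) = 2·(-8) = -16
v(4) = 2·(-16) = -32
v(5) = 2·(-32) = -64
v(6) = 2·(-64) = -128

-128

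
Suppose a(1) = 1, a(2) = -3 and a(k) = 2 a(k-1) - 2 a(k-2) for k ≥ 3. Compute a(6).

12

a(3) = 2·(-3) - 2·1 = -8
a(4) = 2·(-8) - 2·(-3) = -10
a(5) = 2·(-10) - 2·(-8) = -4
a(6) = 2·(-4) - 2·(-10) = 12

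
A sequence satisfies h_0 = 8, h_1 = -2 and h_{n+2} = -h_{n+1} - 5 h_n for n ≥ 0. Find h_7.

h_2 = -(-2) - 5(8) = -38
h_3 = -(-38) - 5(-2) = 48
h_4 = -48 - 5(-38) = 142
h_5 = -142 - 5(48) = -382
h_6 = -(-382) - 5(142) = -328
h_7 = -(-328) - 5(-382) = 2238

2238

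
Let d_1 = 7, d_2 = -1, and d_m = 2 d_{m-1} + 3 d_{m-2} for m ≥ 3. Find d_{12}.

265715

d_3 = 2*(-1) + 3*7 = 19
d_4 = 2*19 + 3*(-1) = 35
d_5 = 2*35 + 3*19 = 127
d_6 = 2*127 + 3*35 = 359
d_7 = 2*359 + 3*127 = 1099
d_8 = 2*1099 + 3*359 = 3275
d_9 = 2*3275 + 3*1099 = 9847
d_{10} = 2*9847 + 3*3275 = 29519
d_{11} = 2*29519 + 3*9847 = 88579
d_{12} = 2*88579 + 3*29519 = 265715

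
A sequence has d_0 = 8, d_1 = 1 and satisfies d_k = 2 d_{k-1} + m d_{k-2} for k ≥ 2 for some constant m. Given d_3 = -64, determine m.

-4

d_2 = 2 + 8m
d_3 = 4 + 17m
So 4 + 17m = -64, giving m = -4.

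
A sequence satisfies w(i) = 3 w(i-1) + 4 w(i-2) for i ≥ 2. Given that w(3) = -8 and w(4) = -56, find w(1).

Rearranging, w(i-2) = (w(i) - 3 w(i-1)) / 4.
w(2) = (-56 - 3*(-8)) / 4 = -32/4 = -8
w(1) = (-8 - 3*(-8)) / 4 = 16/4 = 4

4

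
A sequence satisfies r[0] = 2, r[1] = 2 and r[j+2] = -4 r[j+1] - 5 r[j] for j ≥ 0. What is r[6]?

r[2] = -4(2) - 5(2) = -18
r[3] = -4(-18) - 5(2) = 62
r[4] = -4(62) - 5(-18) = -158
r[5] = -4(-158) - 5(62) = 322
r[6] = -4(322) - 5(-158) = -498

-498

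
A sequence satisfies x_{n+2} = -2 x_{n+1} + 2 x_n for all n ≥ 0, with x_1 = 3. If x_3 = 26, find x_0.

-2

Let x_0 = z.
x_2 = -6 + 2z
x_3 = 18 - 4z
So 18 - 4z = 26, giving z = -2.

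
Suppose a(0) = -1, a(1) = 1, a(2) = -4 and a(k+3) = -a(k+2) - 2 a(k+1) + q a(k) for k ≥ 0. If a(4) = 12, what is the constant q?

a(3) = 2 - q
a(4) = 6 + 2q
So 6 + 2q = 12, giving q = 3.

3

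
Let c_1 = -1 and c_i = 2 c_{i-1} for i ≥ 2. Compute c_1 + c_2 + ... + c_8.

c_2 = 2(-1) = -2
c_3 = 2(-2) = -4
c_4 = 2(-4) = -8
c_5 = 2(-8) = -16
c_6 = 2(-16) = -32
c_7 = 2(-32) = -64
c_8 = 2(-64) = -128
Sum = (-1) + (-2) + (-4) + (-8) + (-16) + (-32) + (-64) + (-128) = -255

-255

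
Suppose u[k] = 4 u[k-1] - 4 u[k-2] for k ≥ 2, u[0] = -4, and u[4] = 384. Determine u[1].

Let u[1] = z.
u[2] = 16 + 4z
u[3] = 64 + 12z
u[4] = 192 + 32z
So 192 + 32z = 384, giving z = 6.

6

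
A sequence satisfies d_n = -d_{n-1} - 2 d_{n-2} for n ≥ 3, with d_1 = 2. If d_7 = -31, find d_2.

Let d_2 = x.
d_3 = -4 - x
d_4 = 4 - x
d_5 = 4 + 3x
d_6 = -12 - x
d_7 = 4 - 5x
So 4 - 5x = -31, giving x = 7.

7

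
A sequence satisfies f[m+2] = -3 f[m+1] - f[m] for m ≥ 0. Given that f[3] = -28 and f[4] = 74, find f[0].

Rearranging, f[m-2] = -(f[m] + 3 f[m-1]).
f[2] = -(74 + 3*(-28)) = 10
f[1] = -(-28 + 3*10) = -2
f[0] = -(10 + 3*(-2)) = -4

-4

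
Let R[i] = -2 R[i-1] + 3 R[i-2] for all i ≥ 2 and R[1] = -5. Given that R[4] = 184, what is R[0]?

4

Let R[0] = v.
R[2] = 10 + 3v
R[3] = -35 - 6v
R[4] = 100 + 21v
So 100 + 21v = 184, giving v = 4.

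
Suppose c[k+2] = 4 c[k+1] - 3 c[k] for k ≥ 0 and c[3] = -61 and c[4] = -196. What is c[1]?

Rearranging, c[k-2] = (c[k] - 4 c[k-1]) / -3.
c[2] = (-196 - 4·(-61)) / -3 = 48/-3 = -16
c[1] = (-61 - 4·(-16)) / -3 = 3/-3 = -1

-1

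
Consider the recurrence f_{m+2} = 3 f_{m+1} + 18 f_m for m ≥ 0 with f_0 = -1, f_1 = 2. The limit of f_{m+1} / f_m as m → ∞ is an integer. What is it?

6

The characteristic equation is r^2 - 3r - 18 = 0, which factors as (r - 6)(r + 3) = 0.
So the roots are 6 and -3. Since |6| > |-3| and the coefficient of 6^m is non-zero, the ratio tends to 6.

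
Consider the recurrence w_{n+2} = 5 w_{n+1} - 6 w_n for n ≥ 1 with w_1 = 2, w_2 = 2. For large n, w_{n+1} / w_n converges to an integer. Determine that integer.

3

The characteristic equation is r^2 - 5r + 6 = 0, which factors as (r - 3)(r - 2) = 0.
So the roots are 3 and 2. Since |3| > |2| and the coefficient of 3^n is non-zero, the ratio tends to 3.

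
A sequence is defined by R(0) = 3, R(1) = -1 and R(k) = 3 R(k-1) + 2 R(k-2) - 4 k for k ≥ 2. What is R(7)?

-5365

R(2) = 3·(-1) + 2·3 - 8 = -5
R(3) = 3·(-5) + 2·(-1) - 12 = -29
R(4) = 3·(-29) + 2·(-5) - 16 = -113
R(5) = 3·(-113) + 2·(-29) - 20 = -417
R(6) = 3·(-417) + 2·(-113) - 24 = -1501
R(7) = 3·(-1501) + 2·(-417) - 28 = -5365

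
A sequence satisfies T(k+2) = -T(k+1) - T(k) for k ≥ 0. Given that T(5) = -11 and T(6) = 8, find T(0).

8

Rearranging, T(k-2) = -(T(k) + T(k-1)).
T(4) = -(8 + (-11)) = 3
T(3) = -(-11 + 3) = 8
T(2) = -(3 + 8) = -11
T(1) = -(8 + (-11)) = 3
T(0) = -(-11 + 3) = 8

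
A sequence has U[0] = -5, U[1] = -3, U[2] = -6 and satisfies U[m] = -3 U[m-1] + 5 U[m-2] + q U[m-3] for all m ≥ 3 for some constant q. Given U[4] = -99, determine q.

-5

U[3] = 3 - 5q
U[4] = -39 + 12q
So -39 + 12q = -99, giving q = -5.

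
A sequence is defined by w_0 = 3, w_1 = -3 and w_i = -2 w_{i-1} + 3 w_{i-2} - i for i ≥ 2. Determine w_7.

-3048

w_2 = -2(-3) + 3(3) - 2 = 13
w_3 = -2(13) + 3(-3) - 3 = -38
w_4 = -2(-38) + 3(13) - 4 = 111
w_5 = -2(111) + 3(-38) - 5 = -341
w_6 = -2(-341) + 3(111) - 6 = 1009
w_7 = -2(1009) + 3(-341) - 7 = -3048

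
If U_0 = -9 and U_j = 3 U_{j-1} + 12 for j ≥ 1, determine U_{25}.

-2541865828335

The fixed point is 12/(1 - 3) = -6, so U_j + 6 = 3(U_{j-1} + 6).
Hence U_j = -3·3^j - 6.
U_{25} = -3·3^{25} - 6 = -3·847288609443 - 6 = -2541865828335.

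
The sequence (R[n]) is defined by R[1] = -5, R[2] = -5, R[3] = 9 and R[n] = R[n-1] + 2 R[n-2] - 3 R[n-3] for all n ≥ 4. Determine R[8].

R[4] = 9 + 2*(-5) - 3*(-5) = 14
R[5] = 14 + 2*9 - 3*(-5) = 47
R[6] = 47 + 2*14 - 3*9 = 48
R[7] = 48 + 2*47 - 3*14 = 100
R[8] = 100 + 2*48 - 3*47 = 55

55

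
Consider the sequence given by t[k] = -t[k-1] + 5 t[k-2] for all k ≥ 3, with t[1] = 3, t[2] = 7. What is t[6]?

t[3] = -7 + 5·3 = 8
t[4] = -8 + 5·7 = 27
t[5] = -27 + 5·8 = 13
t[6] = -13 + 5·27 = 122

122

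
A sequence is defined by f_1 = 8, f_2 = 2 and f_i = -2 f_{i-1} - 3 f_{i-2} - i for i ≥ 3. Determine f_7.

f_3 = -2*2 - 3*8 - 3 = -31
f_4 = -2*(-31) - 3*2 - 4 = 52
f_5 = -2*52 - 3*(-31) - 5 = -16
f_6 = -2*(-16) - 3*52 - 6 = -130
f_7 = -2*(-130) - 3*(-16) - 7 = 301

301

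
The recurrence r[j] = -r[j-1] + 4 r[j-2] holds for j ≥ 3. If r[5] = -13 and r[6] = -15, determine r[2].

Rearranging, r[j-2] = (r[j] + r[j-1]) / 4.
r[4] = (-15 + (-13)) / 4 = -28/4 = -7
r[3] = (-13 + (-7)) / 4 = -20/4 = -5
r[2] = (-7 + (-5)) / 4 = -12/4 = -3

-3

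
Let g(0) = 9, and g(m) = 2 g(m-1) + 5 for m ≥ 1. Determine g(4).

219

g(1) = 2*9 + 5 = 23
g(2) = 2*23 + 5 = 51
g(3) = 2*51 + 5 = 107
g(4) = 2*107 + 5 = 219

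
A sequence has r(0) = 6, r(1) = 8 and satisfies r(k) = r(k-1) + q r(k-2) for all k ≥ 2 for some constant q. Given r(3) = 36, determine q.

r(2) = 8 + 6q
r(3) = 8 + 14q
So 8 + 14q = 36, giving q = 2.

2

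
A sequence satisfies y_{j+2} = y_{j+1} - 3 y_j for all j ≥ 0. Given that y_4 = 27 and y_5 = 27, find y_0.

2

Rearranging, y_{j-2} = (y_j - y_{j-1}) / -3.
y_3 = (27 - 27) / -3 = 0/-3 = 0
y_2 = (27 - 0) / -3 = 27/-3 = -9
y_1 = (0 - (-9)) / -3 = 9/-3 = -3
y_0 = (-9 - (-3)) / -3 = -6/-3 = 2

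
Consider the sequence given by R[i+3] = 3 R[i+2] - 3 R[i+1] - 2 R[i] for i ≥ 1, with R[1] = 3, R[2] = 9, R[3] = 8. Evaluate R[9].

392

R[4] = 3·8 - 3·9 - 2·3 = -9
R[5] = 3·(-9) - 3·8 - 2·9 = -69
R[6] = 3·(-69) - 3·(-9) - 2·8 = -196
R[7] = 3·(-196) - 3·(-69) - 2·(-9) = -363
R[8] = 3·(-363) - 3·(-196) - 2·(-69) = -363
R[9] = 3·(-363) - 3·(-363) - 2·(-196) = 392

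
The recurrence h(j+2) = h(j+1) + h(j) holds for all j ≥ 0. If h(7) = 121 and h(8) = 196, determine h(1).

5

Rearranging, h(j-2) = h(j) - h(j-1).
h(6) = 196 - 121 = 75
h(5) = 121 - 75 = 46
h(4) = 75 - 46 = 29
h(3) = 46 - 29 = 17
h(2) = 29 - 17 = 12
h(1) = 17 - 12 = 5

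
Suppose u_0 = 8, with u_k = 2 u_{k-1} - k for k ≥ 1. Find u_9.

u_1 = 2(8) - 1 = 15
u_2 = 2(15) - 2 = 28
u_3 = 2(28) - 3 = 53
u_4 = 2(53) - 4 = 102
u_5 = 2(102) - 5 = 199
u_6 = 2(199) - 6 = 392
u_7 = 2(392) - 7 = 777
u_8 = 2(777) - 8 = 1546
u_9 = 2(1546) - 9 = 3083

3083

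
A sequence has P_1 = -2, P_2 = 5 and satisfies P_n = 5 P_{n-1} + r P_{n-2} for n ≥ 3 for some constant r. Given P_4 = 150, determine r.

P_3 = 25 - 2r
P_4 = 125 - 5r
So 125 - 5r = 150, giving r = -5.

-5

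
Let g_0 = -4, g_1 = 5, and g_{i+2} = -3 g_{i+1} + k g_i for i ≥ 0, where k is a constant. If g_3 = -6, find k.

-3

g_2 = -15 - 4k
g_3 = 45 + 17k
So 45 + 17k = -6, giving k = -3.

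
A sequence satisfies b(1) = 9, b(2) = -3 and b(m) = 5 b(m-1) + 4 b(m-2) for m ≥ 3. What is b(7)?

b(3) = 5·(-3) + 4·9 = 21
b(4) = 5·21 + 4·(-3) = 93
b(5) = 5·93 + 4·21 = 549
b(6) = 5·549 + 4·93 = 3117
b(7) = 5·3117 + 4·549 = 17781

17781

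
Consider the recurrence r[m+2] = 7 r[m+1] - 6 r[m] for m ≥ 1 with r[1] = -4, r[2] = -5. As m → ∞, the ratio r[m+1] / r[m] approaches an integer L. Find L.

6

The characteristic equation is r^2 - 7r + 6 = 0, which factors as (r - 6)(r - 1) = 0.
So the roots are 6 and 1. Since |6| > |1| and the coefficient of 6^m is non-zero, the ratio tends to 6.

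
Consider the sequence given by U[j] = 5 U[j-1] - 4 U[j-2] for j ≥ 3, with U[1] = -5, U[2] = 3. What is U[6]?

2723

U[3] = 5*3 - 4*(-5) = 35
U[4] = 5*35 - 4*3 = 163
U[5] = 5*163 - 4*35 = 675
U[6] = 5*675 - 4*163 = 2723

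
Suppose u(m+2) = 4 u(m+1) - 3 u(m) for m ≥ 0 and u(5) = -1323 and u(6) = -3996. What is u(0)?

Rearranging, u(m-2) = (u(m) - 4 u(m-1)) / -3.
u(4) = (-3996 - 4(-1323)) / -3 = 1296/-3 = -432
u(3) = (-1323 - 4(-432)) / -3 = 405/-3 = -135
u(2) = (-432 - 4(-135)) / -3 = 108/-3 = -36
u(1) = (-135 - 4(-36)) / -3 = 9/-3 = -3
u(0) = (-36 - 4(-3)) / -3 = -24/-3 = 8

8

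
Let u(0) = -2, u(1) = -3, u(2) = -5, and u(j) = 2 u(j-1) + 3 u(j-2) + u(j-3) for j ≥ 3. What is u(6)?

-577

u(3) = 2·(-5) + 3·(-3) + (-2) = -21
u(4) = 2·(-21) + 3·(-5) + (-3) = -60
u(5) = 2·(-60) + 3·(-21) + (-5) = -188
u(6) = 2·(-188) + 3·(-60) + (-21) = -577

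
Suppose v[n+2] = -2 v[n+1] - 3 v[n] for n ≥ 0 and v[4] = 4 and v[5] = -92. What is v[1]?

Rearranging, v[n-2] = (v[n] + 2 v[n-1]) / -3.
v[3] = (-92 + 2·4) / -3 = -84/-3 = 28
v[2] = (4 + 2·28) / -3 = 60/-3 = -20
v[1] = (28 + 2·(-20)) / -3 = -12/-3 = 4

4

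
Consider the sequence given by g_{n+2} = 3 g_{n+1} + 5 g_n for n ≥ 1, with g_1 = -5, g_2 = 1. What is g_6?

g_3 = 3(1) + 5(-5) = -22
g_4 = 3(-22) + 5(1) = -61
g_5 = 3(-61) + 5(-22) = -293
g_6 = 3(-293) + 5(-61) = -1184

-1184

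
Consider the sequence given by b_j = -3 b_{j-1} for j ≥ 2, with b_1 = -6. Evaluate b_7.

-4374

b_2 = -3·(-6) = 18
b_3 = -3·18 = -54
b_4 = -3·(-54) = 162
b_5 = -3·162 = -486
b_6 = -3·(-486) = 1458
b_7 = -3·1458 = -4374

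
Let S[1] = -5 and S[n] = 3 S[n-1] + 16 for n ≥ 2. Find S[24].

282429536473

The fixed point is 16/(1 - 3) = -8, so S[n] + 8 = 3(S[n-1] + 8).
Hence S[n] = 3·3^{n-1} - 8.
S[24] = 3·3^{23} - 8 = 3·94143178827 - 8 = 282429536473.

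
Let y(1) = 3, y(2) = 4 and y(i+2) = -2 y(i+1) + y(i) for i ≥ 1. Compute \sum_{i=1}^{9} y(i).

y(3) = -2*4 + 3 = -5
y(4) = -2*(-5) + 4 = 14
y(5) = -2*14 + (-5) = -33
y(6) = -2*(-33) + 14 = 80
y(7) = -2*80 + (-33) = -193
y(8) = -2*(-193) + 80 = 466
y(9) = -2*466 + (-193) = -1125
Sum = 3 + 4 + (-5) + 14 + (-33) + 80 + (-193) + 466 + (-1125) = -789

-789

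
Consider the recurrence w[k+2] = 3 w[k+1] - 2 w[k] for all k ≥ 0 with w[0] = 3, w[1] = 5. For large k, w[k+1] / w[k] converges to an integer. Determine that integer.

2

The characteristic equation is r^2 - 3r + 2 = 0, which factors as (r - 2)(r - 1) = 0.
So the roots are 2 and 1. Since |2| > |1| and the coefficient of 2^k is non-zero, the ratio tends to 2.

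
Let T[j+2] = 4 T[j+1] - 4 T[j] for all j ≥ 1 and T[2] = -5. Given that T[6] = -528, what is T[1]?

Let T[1] = z.
T[3] = -20 - 4z
T[4] = -60 - 16z
T[5] = -160 - 48z
T[6] = -400 - 128z
So -400 - 128z = -528, giving z = 1.

1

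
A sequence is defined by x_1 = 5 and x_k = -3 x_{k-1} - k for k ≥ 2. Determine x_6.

x_2 = -3(5) - 2 = -17
x_3 = -3(-17) - 3 = 48
x_4 = -3(48) - 4 = -148
x_5 = -3(-148) - 5 = 439
x_6 = -3(439) - 6 = -1323

-1323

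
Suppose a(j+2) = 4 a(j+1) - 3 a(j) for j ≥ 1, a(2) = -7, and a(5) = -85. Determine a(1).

Let a(1) = v.
a(3) = -28 - 3v
a(4) = -91 - 12v
a(5) = -280 - 39v
So -280 - 39v = -85, giving v = -5.

-5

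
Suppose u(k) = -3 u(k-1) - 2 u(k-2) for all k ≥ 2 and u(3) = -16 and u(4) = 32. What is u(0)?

2

Rearranging, u(k-2) = (u(k) + 3 u(k-1)) / -2.
u(2) = (32 + 3·(-16)) / -2 = -16/-2 = 8
u(1) = (-16 + 3·8) / -2 = 8/-2 = -4
u(0) = (8 + 3·(-4)) / -2 = -4/-2 = 2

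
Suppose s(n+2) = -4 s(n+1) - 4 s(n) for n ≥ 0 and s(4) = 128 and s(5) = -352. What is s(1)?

Rearranging, s(n-2) = (s(n) + 4 s(n-1)) / -4.
s(3) = (-352 + 4*128) / -4 = 160/-4 = -40
s(2) = (128 + 4*(-40)) / -4 = -32/-4 = 8
s(1) = (-40 + 4*8) / -4 = -8/-4 = 2

2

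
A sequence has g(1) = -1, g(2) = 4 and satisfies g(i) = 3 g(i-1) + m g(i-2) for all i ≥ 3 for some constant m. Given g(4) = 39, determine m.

3

g(3) = 12 - m
g(4) = 36 + m
So 36 + m = 39, giving m = 3.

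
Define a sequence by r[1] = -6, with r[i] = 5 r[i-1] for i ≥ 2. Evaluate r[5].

-3750

r[2] = 5(-6) = -30
r[3] = 5(-30) = -150
r[4] = 5(-150) = -750
r[5] = 5(-750) = -3750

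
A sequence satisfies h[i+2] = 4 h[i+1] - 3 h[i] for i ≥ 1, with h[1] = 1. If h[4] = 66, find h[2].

Let h[2] = x.
h[3] = -3 + 4x
h[4] = -12 + 13x
So -12 + 13x = 66, giving x = 6.

6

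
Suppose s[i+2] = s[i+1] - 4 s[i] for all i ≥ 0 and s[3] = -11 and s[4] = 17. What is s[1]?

Rearranging, s[i-2] = (s[i] - s[i-1]) / -4.
s[2] = (17 - (-11)) / -4 = 28/-4 = -7
s[1] = (-11 - (-7)) / -4 = -4/-4 = 1

1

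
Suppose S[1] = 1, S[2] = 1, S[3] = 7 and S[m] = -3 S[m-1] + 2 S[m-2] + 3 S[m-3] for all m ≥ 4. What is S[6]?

-206

S[4] = -3·7 + 2·1 + 3·1 = -16
S[5] = -3·(-16) + 2·7 + 3·1 = 65
S[6] = -3·65 + 2·(-16) + 3·7 = -206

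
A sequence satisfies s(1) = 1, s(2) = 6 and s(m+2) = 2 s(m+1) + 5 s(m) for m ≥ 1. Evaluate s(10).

105166

s(3) = 2*6 + 5*1 = 17
s(4) = 2*17 + 5*6 = 64
s(5) = 2*64 + 5*17 = 213
s(6) = 2*213 + 5*64 = 746
s(7) = 2*746 + 5*213 = 2557
s(8) = 2*2557 + 5*746 = 8844
s(9) = 2*8844 + 5*2557 = 30473
s(10) = 2*30473 + 5*8844 = 105166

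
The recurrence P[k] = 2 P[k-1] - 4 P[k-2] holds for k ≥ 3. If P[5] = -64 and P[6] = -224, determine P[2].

Rearranging, P[k-2] = (P[k] - 2 P[k-1]) / -4.
P[4] = (-224 - 2·(-64)) / -4 = -96/-4 = 24
P[3] = (-64 - 2·24) / -4 = -112/-4 = 28
P[2] = (24 - 2·28) / -4 = -32/-4 = 8

8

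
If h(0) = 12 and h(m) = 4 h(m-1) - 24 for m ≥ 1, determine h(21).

The fixed point is -24/(1 - 4) = 8, so h(m) - 8 = 4(h(m-1) - 8).
Hence h(m) = 4·4^m + 8.
h(21) = 4·4^{21} + 8 = 4·4398046511104 + 8 = 17592186044424.

17592186044424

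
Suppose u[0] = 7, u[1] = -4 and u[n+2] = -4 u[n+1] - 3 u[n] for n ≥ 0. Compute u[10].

-88565

u[2] = -4*(-4) - 3*7 = -5
u[3] = -4*(-5) - 3*(-4) = 32
u[4] = -4*32 - 3*(-5) = -113
u[5] = -4*(-113) - 3*32 = 356
u[6] = -4*356 - 3*(-113) = -1085
u[7] = -4*(-1085) - 3*356 = 3272
u[8] = -4*3272 - 3*(-1085) = -9833
u[9] = -4*(-9833) - 3*3272 = 29516
u[10] = -4*29516 - 3*(-9833) = -88565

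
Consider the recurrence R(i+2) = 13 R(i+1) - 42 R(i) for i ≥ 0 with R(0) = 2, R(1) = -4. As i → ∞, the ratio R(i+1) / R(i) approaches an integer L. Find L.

The characteristic equation is r^2 - 13r + 42 = 0, which factors as (r - 7)(r - 6) = 0.
So the roots are 7 and 6. Since |7| > |6| and the coefficient of 7^i is non-zero, the ratio tends to 7.

7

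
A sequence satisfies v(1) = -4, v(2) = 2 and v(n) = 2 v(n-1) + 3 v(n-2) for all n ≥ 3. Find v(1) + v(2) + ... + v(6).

-182

v(3) = 2*2 + 3*(-4) = -8
v(4) = 2*(-8) + 3*2 = -10
v(5) = 2*(-10) + 3*(-8) = -44
v(6) = 2*(-44) + 3*(-10) = -118
Sum = (-4) + 2 + (-8) + (-10) + (-44) + (-118) = -182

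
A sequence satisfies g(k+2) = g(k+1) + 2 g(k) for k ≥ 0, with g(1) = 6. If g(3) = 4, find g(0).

-7

Let g(0) = y.
g(2) = 6 + 2y
g(3) = 18 + 2y
So 18 + 2y = 4, giving y = -7.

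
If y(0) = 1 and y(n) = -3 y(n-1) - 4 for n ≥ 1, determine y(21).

-20920706407

The fixed point is -4/(1 + 3) = -1, so y(n) + 1 = -3(y(n-1) + 1).
Hence y(n) = 2·(-3)^n - 1.
y(21) = 2·(-3)^{21} - 1 = 2·-10460353203 - 1 = -20920706407.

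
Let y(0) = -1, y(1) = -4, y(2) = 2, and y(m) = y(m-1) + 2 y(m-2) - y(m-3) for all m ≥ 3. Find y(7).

-19

y(3) = 2 + 2*(-4) - (-1) = -5
y(4) = (-5) + 2*2 - (-4) = 3
y(5) = 3 + 2*(-5) - 2 = -9
y(6) = (-9) + 2*3 - (-5) = 2
y(7) = 2 + 2*(-9) - 3 = -19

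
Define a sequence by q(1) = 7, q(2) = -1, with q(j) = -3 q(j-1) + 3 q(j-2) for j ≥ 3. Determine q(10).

q(3) = -3(-1) + 3(7) = 24
q(4) = -3(24) + 3(-1) = -75
q(5) = -3(-75) + 3(24) = 297
q(6) = -3(297) + 3(-75) = -1116
q(7) = -3(-1116) + 3(297) = 4239
q(8) = -3(4239) + 3(-1116) = -16065
q(9) = -3(-16065) + 3(4239) = 60912
q(10) = -3(60912) + 3(-16065) = -230931

-230931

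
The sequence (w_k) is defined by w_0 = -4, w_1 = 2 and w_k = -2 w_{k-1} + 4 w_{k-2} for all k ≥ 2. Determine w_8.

w_2 = -2·2 + 4·(-4) = -20
w_3 = -2·(-20) + 4·2 = 48
w_4 = -2·48 + 4·(-20) = -176
w_5 = -2·(-176) + 4·48 = 544
w_6 = -2·544 + 4·(-176) = -1792
w_7 = -2·(-1792) + 4·544 = 5760
w_8 = -2·5760 + 4·(-1792) = -18688

-18688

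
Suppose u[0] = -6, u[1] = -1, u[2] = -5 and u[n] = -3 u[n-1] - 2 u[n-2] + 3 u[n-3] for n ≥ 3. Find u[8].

u[3] = -3·(-5) - 2·(-1) + 3·(-6) = -1
u[4] = -3·(-1) - 2·(-5) + 3·(-1) = 10
u[5] = -3·10 - 2·(-1) + 3·(-5) = -43
u[6] = -3·(-43) - 2·10 + 3·(-1) = 106
u[7] = -3·106 - 2·(-43) + 3·10 = -202
u[8] = -3·(-202) - 2·106 + 3·(-43) = 265

265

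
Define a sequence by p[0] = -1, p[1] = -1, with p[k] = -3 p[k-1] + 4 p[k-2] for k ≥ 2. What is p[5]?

-1

p[2] = -3·(-1) + 4·(-1) = -1
p[3] = -3·(-1) + 4·(-1) = -1
p[4] = -3·(-1) + 4·(-1) = -1
p[5] = -3·(-1) + 4·(-1) = -1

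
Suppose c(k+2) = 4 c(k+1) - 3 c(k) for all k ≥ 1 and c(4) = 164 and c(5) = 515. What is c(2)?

8

Rearranging, c(k-2) = (c(k) - 4 c(k-1)) / -3.
c(3) = (515 - 4·164) / -3 = -141/-3 = 47
c(2) = (164 - 4·47) / -3 = -24/-3 = 8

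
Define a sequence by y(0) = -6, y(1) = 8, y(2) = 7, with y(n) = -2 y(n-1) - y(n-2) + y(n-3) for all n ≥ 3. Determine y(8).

y(3) = -2·7 - 8 + (-6) = -28
y(4) = -2·(-28) - 7 + 8 = 57
y(5) = -2·57 - (-28) + 7 = -79
y(6) = -2·(-79) - 57 + (-28) = 73
y(7) = -2·73 - (-79) + 57 = -10
y(8) = -2·(-10) - 73 + (-79) = -132

-132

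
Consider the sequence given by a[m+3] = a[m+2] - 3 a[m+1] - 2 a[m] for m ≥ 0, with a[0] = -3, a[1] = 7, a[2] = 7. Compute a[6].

112

a[3] = 7 - 3·7 - 2·(-3) = -8
a[4] = (-8) - 3·7 - 2·7 = -43
a[5] = (-43) - 3·(-8) - 2·7 = -33
a[6] = (-33) - 3·(-43) - 2·(-8) = 112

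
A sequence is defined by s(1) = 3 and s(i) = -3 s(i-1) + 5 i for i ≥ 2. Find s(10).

s(2) = -3*3 + 10 = 1
s(3) = -3*1 + 15 = 12
s(4) = -3*12 + 20 = -16
s(5) = -3*(-16) + 25 = 73
s(6) = -3*73 + 30 = -189
s(7) = -3*(-189) + 35 = 602
s(8) = -3*602 + 40 = -1766
s(9) = -3*(-1766) + 45 = 5343
s(10) = -3*5343 + 50 = -15979

-15979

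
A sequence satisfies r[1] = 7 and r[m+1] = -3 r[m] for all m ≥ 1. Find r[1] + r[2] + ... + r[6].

-1274

r[2] = -3*7 = -21
r[3] = -3*(-21) = 63
r[4] = -3*63 = -189
r[5] = -3*(-189) = 567
r[6] = -3*567 = -1701
Sum = 7 + (-21) + 63 + (-189) + 567 + (-1701) = -1274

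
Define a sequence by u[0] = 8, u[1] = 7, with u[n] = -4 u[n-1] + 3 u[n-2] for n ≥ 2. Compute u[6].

-3484

u[2] = -4(7) + 3(8) = -4
u[3] = -4(-4) + 3(7) = 37
u[4] = -4(37) + 3(-4) = -160
u[5] = -4(-160) + 3(37) = 751
u[6] = -4(751) + 3(-160) = -3484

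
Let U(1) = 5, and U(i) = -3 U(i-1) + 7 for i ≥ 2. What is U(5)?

265

U(2) = -3*5 + 7 = -8
U(3) = -3*(-8) + 7 = 31
U(4) = -3*31 + 7 = -86
U(5) = -3*(-86) + 7 = 265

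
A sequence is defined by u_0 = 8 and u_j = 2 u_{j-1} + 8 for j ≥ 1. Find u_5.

504

u_1 = 2*8 + 8 = 24
u_2 = 2*24 + 8 = 56
u_3 = 2*56 + 8 = 120
u_4 = 2*120 + 8 = 248
u_5 = 2*248 + 8 = 504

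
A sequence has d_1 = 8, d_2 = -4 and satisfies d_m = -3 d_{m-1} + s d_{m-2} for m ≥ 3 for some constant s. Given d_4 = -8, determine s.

-1

d_3 = 12 + 8s
d_4 = -36 - 28s
So -36 - 28s = -8, giving s = -1.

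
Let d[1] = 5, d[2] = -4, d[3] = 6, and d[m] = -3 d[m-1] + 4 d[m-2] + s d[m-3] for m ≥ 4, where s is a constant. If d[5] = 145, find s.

d[4] = -34 + 5s
d[5] = 126 - 19s
So 126 - 19s = 145, giving s = -1.

-1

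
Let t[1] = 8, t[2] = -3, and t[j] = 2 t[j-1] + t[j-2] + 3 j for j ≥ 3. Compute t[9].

3320

t[3] = 2*(-3) + 8 + 9 = 11
t[4] = 2*11 + (-3) + 12 = 31
t[5] = 2*31 + 11 + 15 = 88
t[6] = 2*88 + 31 + 18 = 225
t[7] = 2*225 + 88 + 21 = 559
t[8] = 2*559 + 225 + 24 = 1367
t[9] = 2*1367 + 559 + 27 = 3320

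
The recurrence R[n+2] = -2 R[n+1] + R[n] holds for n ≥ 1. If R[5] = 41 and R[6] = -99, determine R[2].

-3

Rearranging, R[n-2] = R[n] + 2 R[n-1].
R[4] = -99 + 2·41 = -17
R[3] = 41 + 2·(-17) = 7
R[2] = -17 + 2·7 = -3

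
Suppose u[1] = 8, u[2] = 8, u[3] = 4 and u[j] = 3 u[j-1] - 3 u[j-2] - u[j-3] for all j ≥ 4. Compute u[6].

u[4] = 3*4 - 3*8 - 8 = -20
u[5] = 3*(-20) - 3*4 - 8 = -80
u[6] = 3*(-80) - 3*(-20) - 4 = -184

-184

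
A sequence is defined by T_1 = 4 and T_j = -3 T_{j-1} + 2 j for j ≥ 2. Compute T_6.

T_2 = -3*4 + 4 = -8
T_3 = -3*(-8) + 6 = 30
T_4 = -3*30 + 8 = -82
T_5 = -3*(-82) + 10 = 256
T_6 = -3*256 + 12 = -756

-756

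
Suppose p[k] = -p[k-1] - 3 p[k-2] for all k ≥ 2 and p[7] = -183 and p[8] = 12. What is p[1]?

Rearranging, p[k-2] = (p[k] + p[k-1]) / -3.
p[6] = (12 + (-183)) / -3 = -171/-3 = 57
p[5] = (-183 + 57) / -3 = -126/-3 = 42
p[4] = (57 + 42) / -3 = 99/-3 = -33
p[3] = (42 + (-33)) / -3 = 9/-3 = -3
p[2] = (-33 + (-3)) / -3 = -36/-3 = 12
p[1] = (-3 + 12) / -3 = 9/-3 = -3

-3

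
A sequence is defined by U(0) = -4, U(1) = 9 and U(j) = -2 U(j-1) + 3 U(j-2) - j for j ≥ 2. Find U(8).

-22052

U(2) = -2·9 + 3·(-4) - 2 = -32
U(3) = -2·(-32) + 3·9 - 3 = 88
U(4) = -2·88 + 3·(-32) - 4 = -276
U(5) = -2·(-276) + 3·88 - 5 = 811
U(6) = -2·811 + 3·(-276) - 6 = -2456
U(7) = -2·(-2456) + 3·811 - 7 = 7338
U(8) = -2·7338 + 3·(-2456) - 8 = -22052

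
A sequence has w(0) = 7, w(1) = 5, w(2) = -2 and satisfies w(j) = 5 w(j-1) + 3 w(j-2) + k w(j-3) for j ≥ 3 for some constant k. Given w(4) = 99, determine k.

w(3) = 5 + 7k
w(4) = 19 + 40k
So 19 + 40k = 99, giving k = 2.

2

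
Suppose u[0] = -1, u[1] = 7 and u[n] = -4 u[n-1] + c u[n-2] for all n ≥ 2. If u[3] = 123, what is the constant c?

u[2] = -28 - c
u[3] = 112 + 11c
So 112 + 11c = 123, giving c = 1.

1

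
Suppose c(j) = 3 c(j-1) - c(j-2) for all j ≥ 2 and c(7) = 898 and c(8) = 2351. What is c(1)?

2

Rearranging, c(j-2) = -(c(j) - 3 c(j-1)).
c(6) = -(2351 - 3·898) = 343
c(5) = -(898 - 3·343) = 131
c(4) = -(343 - 3·131) = 50
c(3) = -(131 - 3·50) = 19
c(2) = -(50 - 3·19) = 7
c(1) = -(19 - 3·7) = 2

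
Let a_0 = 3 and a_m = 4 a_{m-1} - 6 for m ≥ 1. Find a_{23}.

70368744177666

The fixed point is -6/(1 - 4) = 2, so a_m - 2 = 4(a_{m-1} - 2).
Hence a_m = 1·4^m + 2.
a_{23} = 1·4^{23} + 2 = 1·70368744177664 + 2 = 70368744177666.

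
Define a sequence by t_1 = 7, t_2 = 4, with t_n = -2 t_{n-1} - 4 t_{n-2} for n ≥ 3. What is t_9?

t_3 = -2(4) - 4(7) = -36
t_4 = -2(-36) - 4(4) = 56
t_5 = -2(56) - 4(-36) = 32
t_6 = -2(32) - 4(56) = -288
t_7 = -2(-288) - 4(32) = 448
t_8 = -2(448) - 4(-288) = 256
t_9 = -2(256) - 4(448) = -2304

-2304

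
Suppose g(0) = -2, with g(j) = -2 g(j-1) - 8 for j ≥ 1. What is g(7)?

-88

g(1) = -2(-2) - 8 = -4
g(2) = -2(-4) - 8 = 0
g(3) = -2(0) - 8 = -8
g(4) = -2(-8) - 8 = 8
g(5) = -2(8) - 8 = -24
g(6) = -2(-24) - 8 = 40
g(7) = -2(40) - 8 = -88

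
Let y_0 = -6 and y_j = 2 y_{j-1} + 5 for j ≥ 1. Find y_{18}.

-262149

The fixed point is 5/(1 - 2) = -5, so y_j + 5 = 2(y_{j-1} + 5).
Hence y_j = -1·2^j - 5.
y_{18} = -1·2^{18} - 5 = -1·262144 - 5 = -262149.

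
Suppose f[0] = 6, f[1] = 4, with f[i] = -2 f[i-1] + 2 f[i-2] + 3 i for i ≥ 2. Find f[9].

f[2] = -2·4 + 2·6 + 6 = 10
f[3] = -2·10 + 2·4 + 9 = -3
f[4] = -2·(-3) + 2·10 + 12 = 38
f[5] = -2·38 + 2·(-3) + 15 = -67
f[6] = -2·(-67) + 2·38 + 18 = 228
f[7] = -2·228 + 2·(-67) + 21 = -569
f[8] = -2·(-569) + 2·228 + 24 = 1618
f[9] = -2·1618 + 2·(-569) + 27 = -4347

-4347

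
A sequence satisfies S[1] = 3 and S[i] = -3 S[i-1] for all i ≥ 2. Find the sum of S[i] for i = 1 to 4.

S[2] = -3(3) = -9
S[3] = -3(-9) = 27
S[4] = -3(27) = -81
Sum = 3 + (-9) + 27 + (-81) = -60

-60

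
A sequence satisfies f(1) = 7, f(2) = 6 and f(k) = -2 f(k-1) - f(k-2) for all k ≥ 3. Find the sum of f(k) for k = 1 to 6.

f(3) = -2·6 - 7 = -19
f(4) = -2·(-19) - 6 = 32
f(5) = -2·32 - (-19) = -45
f(6) = -2·(-45) - 32 = 58
Sum = 7 + 6 + (-19) + 32 + (-45) + 58 = 39

39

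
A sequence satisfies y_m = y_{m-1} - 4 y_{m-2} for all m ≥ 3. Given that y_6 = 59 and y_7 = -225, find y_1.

Rearranging, y_{m-2} = (y_m - y_{m-1}) / -4.
y_5 = (-225 - 59) / -4 = -284/-4 = 71
y_4 = (59 - 71) / -4 = -12/-4 = 3
y_3 = (71 - 3) / -4 = 68/-4 = -17
y_2 = (3 - (-17)) / -4 = 20/-4 = -5
y_1 = (-17 - (-5)) / -4 = -12/-4 = 3

3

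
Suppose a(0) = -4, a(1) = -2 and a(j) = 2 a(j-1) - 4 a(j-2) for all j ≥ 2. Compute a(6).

-256

a(2) = 2*(-2) - 4*(-4) = 12
a(3) = 2*12 - 4*(-2) = 32
a(4) = 2*32 - 4*12 = 16
a(5) = 2*16 - 4*32 = -96
a(6) = 2*(-96) - 4*16 = -256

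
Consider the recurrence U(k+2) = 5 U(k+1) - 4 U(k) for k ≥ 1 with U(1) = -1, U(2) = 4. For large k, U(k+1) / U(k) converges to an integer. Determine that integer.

4

The characteristic equation is r^2 - 5r + 4 = 0, which factors as (r - 4)(r - 1) = 0.
So the roots are 4 and 1. Since |4| > |1| and the coefficient of 4^k is non-zero, the ratio tends to 4.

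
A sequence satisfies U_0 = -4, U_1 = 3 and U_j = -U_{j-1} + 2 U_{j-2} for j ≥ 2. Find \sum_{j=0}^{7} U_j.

185

U_2 = -3 + 2(-4) = -11
U_3 = -(-11) + 2(3) = 17
U_4 = -17 + 2(-11) = -39
U_5 = -(-39) + 2(17) = 73
U_6 = -73 + 2(-39) = -151
U_7 = -(-151) + 2(73) = 297
Sum = (-4) + 3 + (-11) + 17 + (-39) + 73 + (-151) + 297 = 185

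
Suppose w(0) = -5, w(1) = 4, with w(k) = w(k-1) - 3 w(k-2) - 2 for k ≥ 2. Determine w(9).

w(2) = 4 - 3*(-5) - 2 = 17
w(3) = 17 - 3*4 - 2 = 3
w(4) = 3 - 3*17 - 2 = -50
w(5) = (-50) - 3*3 - 2 = -61
w(6) = (-61) - 3*(-50) - 2 = 87
w(7) = 87 - 3*(-61) - 2 = 268
w(8) = 268 - 3*87 - 2 = 5
w(9) = 5 - 3*268 - 2 = -801

-801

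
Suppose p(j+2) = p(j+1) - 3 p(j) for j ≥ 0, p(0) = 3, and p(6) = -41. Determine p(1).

-2

Let p(1) = w.
p(2) = -9 + w
p(3) = -9 - 2w
p(4) = 18 - 5w
p(5) = 45 + w
p(6) = -9 + 16w
So -9 + 16w = -41, giving w = -2.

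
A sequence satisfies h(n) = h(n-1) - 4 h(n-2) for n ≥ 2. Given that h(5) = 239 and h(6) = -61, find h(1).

Rearranging, h(n-2) = (h(n) - h(n-1)) / -4.
h(4) = (-61 - 239) / -4 = -300/-4 = 75
h(3) = (239 - 75) / -4 = 164/-4 = -41
h(2) = (75 - (-41)) / -4 = 116/-4 = -29
h(1) = (-41 - (-29)) / -4 = -12/-4 = 3

3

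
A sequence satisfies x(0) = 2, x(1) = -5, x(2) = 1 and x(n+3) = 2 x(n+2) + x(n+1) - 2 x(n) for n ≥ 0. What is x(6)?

-19

x(3) = 2(1) + (-5) - 2(2) = -7
x(4) = 2(-7) + 1 - 2(-5) = -3
x(5) = 2(-3) + (-7) - 2(1) = -15
x(6) = 2(-15) + (-3) - 2(-7) = -19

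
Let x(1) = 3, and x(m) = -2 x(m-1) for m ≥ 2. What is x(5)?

48

x(2) = -2(3) = -6
x(3) = -2(-6) = 12
x(4) = -2(12) = -24
x(5) = -2(-24) = 48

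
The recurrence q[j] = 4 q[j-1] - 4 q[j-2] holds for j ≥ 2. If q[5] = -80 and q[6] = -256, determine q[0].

Rearranging, q[j-2] = (q[j] - 4 q[j-1]) / -4.
q[4] = (-256 - 4·(-80)) / -4 = 64/-4 = -16
q[3] = (-80 - 4·(-16)) / -4 = -16/-4 = 4
q[2] = (-16 - 4·4) / -4 = -32/-4 = 8
q[1] = (4 - 4·8) / -4 = -28/-4 = 7
q[0] = (8 - 4·7) / -4 = -20/-4 = 5

5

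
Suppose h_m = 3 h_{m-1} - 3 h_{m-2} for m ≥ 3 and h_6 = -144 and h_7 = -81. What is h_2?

Rearranging, h_{m-2} = (h_m - 3 h_{m-1}) / -3.
h_5 = (-81 - 3(-144)) / -3 = 351/-3 = -117
h_4 = (-144 - 3(-117)) / -3 = 207/-3 = -69
h_3 = (-117 - 3(-69)) / -3 = 90/-3 = -30
h_2 = (-69 - 3(-30)) / -3 = 21/-3 = -7

-7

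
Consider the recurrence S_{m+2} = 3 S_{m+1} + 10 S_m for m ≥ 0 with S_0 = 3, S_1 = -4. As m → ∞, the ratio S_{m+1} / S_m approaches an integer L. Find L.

The characteristic equation is r^2 - 3r - 10 = 0, which factors as (r - 5)(r + 2) = 0.
So the roots are 5 and -2. Since |5| > |-2| and the coefficient of 5^m is non-zero, the ratio tends to 5.

5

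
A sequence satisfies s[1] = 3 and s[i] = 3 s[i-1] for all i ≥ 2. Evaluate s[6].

729

s[2] = 3·3 = 9
s[3] = 3·9 = 27
s[4] = 3·27 = 81
s[5] = 3·81 = 243
s[6] = 3·243 = 729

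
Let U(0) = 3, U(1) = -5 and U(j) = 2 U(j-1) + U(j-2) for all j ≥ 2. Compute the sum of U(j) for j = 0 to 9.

-6314

U(2) = 2(-5) + 3 = -7
U(3) = 2(-7) + (-5) = -19
U(4) = 2(-19) + (-7) = -45
U(5) = 2(-45) + (-19) = -109
U(6) = 2(-109) + (-45) = -263
U(7) = 2(-263) + (-109) = -635
U(8) = 2(-635) + (-263) = -1533
U(9) = 2(-1533) + (-635) = -3701
Sum = 3 + (-5) + (-7) + (-19) + (-45) + (-109) + (-263) + (-635) + (-1533) + (-3701) = -6314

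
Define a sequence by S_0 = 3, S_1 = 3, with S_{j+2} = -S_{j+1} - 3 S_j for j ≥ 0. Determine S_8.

-12

S_2 = -3 - 3·3 = -12
S_3 = -(-12) - 3·3 = 3
S_4 = -3 - 3·(-12) = 33
S_5 = -33 - 3·3 = -42
S_6 = -(-42) - 3·33 = -57
S_7 = -(-57) - 3·(-42) = 183
S_8 = -183 - 3·(-57) = -12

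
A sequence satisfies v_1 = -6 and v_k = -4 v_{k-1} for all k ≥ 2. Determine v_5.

-1536

v_2 = -4·(-6) = 24
v_3 = -4·24 = -96
v_4 = -4·(-96) = 384
v_5 = -4·384 = -1536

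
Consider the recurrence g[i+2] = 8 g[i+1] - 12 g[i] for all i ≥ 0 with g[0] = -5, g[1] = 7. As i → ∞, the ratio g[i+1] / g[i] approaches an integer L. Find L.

6

The characteristic equation is r^2 - 8r + 12 = 0, which factors as (r - 6)(r - 2) = 0.
So the roots are 6 and 2. Since |6| > |2| and the coefficient of 6^i is non-zero, the ratio tends to 6.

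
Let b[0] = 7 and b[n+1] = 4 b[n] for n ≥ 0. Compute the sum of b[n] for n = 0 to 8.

611667

b[1] = 4(7) = 28
b[2] = 4(28) = 112
b[3] = 4(112) = 448
b[4] = 4(448) = 1792
b[5] = 4(1792) = 7168
b[6] = 4(7168) = 28672
b[7] = 4(28672) = 114688
b[8] = 4(114688) = 458752
Sum = 7 + 28 + 112 + 448 + 1792 + 7168 + 28672 + 114688 + 458752 = 611667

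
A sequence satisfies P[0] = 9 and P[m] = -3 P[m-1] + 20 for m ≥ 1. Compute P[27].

-30502389939943

The fixed point is 20/(1 + 3) = 5, so P[m] - 5 = -3(P[m-1] - 5).
Hence P[m] = 4·(-3)^m + 5.
P[27] = 4·(-3)^{27} + 5 = 4·-7625597484987 + 5 = -30502389939943.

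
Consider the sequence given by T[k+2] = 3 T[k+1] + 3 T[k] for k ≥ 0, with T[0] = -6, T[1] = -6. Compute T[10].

-1439046

T[2] = 3*(-6) + 3*(-6) = -36
T[3] = 3*(-36) + 3*(-6) = -126
T[4] = 3*(-126) + 3*(-36) = -486
T[5] = 3*(-486) + 3*(-126) = -1836
T[6] = 3*(-1836) + 3*(-486) = -6966
T[7] = 3*(-6966) + 3*(-1836) = -26406
T[8] = 3*(-26406) + 3*(-6966) = -100116
T[9] = 3*(-100116) + 3*(-26406) = -379566
T[10] = 3*(-379566) + 3*(-100116) = -1439046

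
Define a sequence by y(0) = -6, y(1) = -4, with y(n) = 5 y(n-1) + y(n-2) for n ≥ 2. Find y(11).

-70841654

y(2) = 5(-4) + (-6) = -26
y(3) = 5(-26) + (-4) = -134
y(4) = 5(-134) + (-26) = -696
y(5) = 5(-696) + (-134) = -3614
y(6) = 5(-3614) + (-696) = -18766
y(7) = 5(-18766) + (-3614) = -97444
y(8) = 5(-97444) + (-18766) = -505986
y(9) = 5(-505986) + (-97444) = -2627374
y(10) = 5(-2627374) + (-505986) = -13642856
y(11) = 5(-13642856) + (-2627374) = -70841654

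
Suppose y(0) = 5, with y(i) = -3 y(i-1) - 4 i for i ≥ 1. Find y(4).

461

y(1) = -3*5 - 4 = -19
y(2) = -3*(-19) - 8 = 49
y(3) = -3*49 - 12 = -159
y(4) = -3*(-159) - 16 = 461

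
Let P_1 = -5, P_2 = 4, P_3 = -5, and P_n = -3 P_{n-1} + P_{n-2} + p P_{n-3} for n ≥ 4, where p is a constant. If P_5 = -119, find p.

P_4 = 19 - 5p
P_5 = -62 + 19p
So -62 + 19p = -119, giving p = -3.

-3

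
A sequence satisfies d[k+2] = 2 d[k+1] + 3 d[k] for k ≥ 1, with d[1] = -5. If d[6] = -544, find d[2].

-4

Let d[2] = v.
d[3] = -15 + 2v
d[4] = -30 + 7v
d[5] = -105 + 20v
d[6] = -300 + 61v
So -300 + 61v = -544, giving v = -4.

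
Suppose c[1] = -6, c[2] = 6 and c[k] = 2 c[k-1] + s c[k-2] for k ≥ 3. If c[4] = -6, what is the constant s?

5

c[3] = 12 - 6s
c[4] = 24 - 6s
So 24 - 6s = -6, giving s = 5.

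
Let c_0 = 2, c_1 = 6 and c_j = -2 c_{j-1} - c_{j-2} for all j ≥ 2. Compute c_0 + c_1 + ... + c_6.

c_2 = -2·6 - 2 = -14
c_3 = -2·(-14) - 6 = 22
c_4 = -2·22 - (-14) = -30
c_5 = -2·(-30) - 22 = 38
c_6 = -2·38 - (-30) = -46
Sum = 2 + 6 + (-14) + 22 + (-30) + 38 + (-46) = -22

-22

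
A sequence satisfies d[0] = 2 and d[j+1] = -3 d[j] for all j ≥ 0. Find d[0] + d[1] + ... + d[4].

d[1] = -3(2) = -6
d[2] = -3(-6) = 18
d[3] = -3(18) = -54
d[4] = -3(-54) = 162
Sum = 2 + (-6) + 18 + (-54) + 162 = 122

122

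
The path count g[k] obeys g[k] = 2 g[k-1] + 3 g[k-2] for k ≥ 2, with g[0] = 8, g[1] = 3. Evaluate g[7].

g[2] = 2·3 + 3·8 = 30
g[3] = 2·30 + 3·3 = 69
g[4] = 2·69 + 3·30 = 228
g[5] = 2·228 + 3·69 = 663
g[6] = 2·663 + 3·228 = 2010
g[7] = 2·2010 + 3·663 = 6009

6009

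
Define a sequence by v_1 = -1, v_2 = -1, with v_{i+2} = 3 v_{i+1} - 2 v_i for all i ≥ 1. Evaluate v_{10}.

v_3 = 3*(-1) - 2*(-1) = -1
v_4 = 3*(-1) - 2*(-1) = -1
v_5 = 3*(-1) - 2*(-1) = -1
v_6 = 3*(-1) - 2*(-1) = -1
v_7 = 3*(-1) - 2*(-1) = -1
v_8 = 3*(-1) - 2*(-1) = -1
v_9 = 3*(-1) - 2*(-1) = -1
v_{10} = 3*(-1) - 2*(-1) = -1

-1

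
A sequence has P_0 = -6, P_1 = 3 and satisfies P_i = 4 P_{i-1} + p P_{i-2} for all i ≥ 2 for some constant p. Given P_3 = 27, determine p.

P_2 = 12 - 6p
P_3 = 48 - 21p
So 48 - 21p = 27, giving p = 1.

1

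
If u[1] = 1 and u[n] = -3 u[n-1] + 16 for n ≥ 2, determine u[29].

The fixed point is 16/(1 + 3) = 4, so u[n] - 4 = -3(u[n-1] - 4).
Hence u[n] = -3·(-3)^{n-1} + 4.
u[29] = -3·(-3)^{28} + 4 = -3·22876792454961 + 4 = -68630377364879.

-68630377364879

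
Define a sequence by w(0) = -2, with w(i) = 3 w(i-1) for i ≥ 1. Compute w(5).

-486

w(1) = 3(-2) = -6
w(2) = 3(-6) = -18
w(3) = 3(-18) = -54
w(4) = 3(-54) = -162
w(5) = 3(-162) = -486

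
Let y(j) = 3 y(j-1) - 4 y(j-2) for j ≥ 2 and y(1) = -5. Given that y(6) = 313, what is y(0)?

2

Let y(0) = x.
y(2) = -15 - 4x
y(3) = -25 - 12x
y(4) = -15 - 20x
y(5) = 55 - 12x
y(6) = 225 + 44x
So 225 + 44x = 313, giving x = 2.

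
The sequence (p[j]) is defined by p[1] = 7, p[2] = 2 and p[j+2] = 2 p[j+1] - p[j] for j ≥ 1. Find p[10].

p[3] = 2*2 - 7 = -3
p[4] = 2*(-3) - 2 = -8
p[5] = 2*(-8) - (-3) = -13
p[6] = 2*(-13) - (-8) = -18
p[7] = 2*(-18) - (-13) = -23
p[8] = 2*(-23) - (-18) = -28
p[9] = 2*(-28) - (-23) = -33
p[10] = 2*(-33) - (-28) = -38

-38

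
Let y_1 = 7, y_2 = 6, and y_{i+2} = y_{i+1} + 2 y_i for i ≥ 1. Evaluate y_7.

y_3 = 6 + 2(7) = 20
y_4 = 20 + 2(6) = 32
y_5 = 32 + 2(20) = 72
y_6 = 72 + 2(32) = 136
y_7 = 136 + 2(72) = 280

280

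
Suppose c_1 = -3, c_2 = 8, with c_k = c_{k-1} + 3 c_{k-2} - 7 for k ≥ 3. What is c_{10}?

c_3 = 8 + 3*(-3) - 7 = -8
c_4 = (-8) + 3*8 - 7 = 9
c_5 = 9 + 3*(-8) - 7 = -22
c_6 = (-22) + 3*9 - 7 = -2
c_7 = (-2) + 3*(-22) - 7 = -75
c_8 = (-75) + 3*(-2) - 7 = -88
c_9 = (-88) + 3*(-75) - 7 = -320
c_{10} = (-320) + 3*(-88) - 7 = -591

-591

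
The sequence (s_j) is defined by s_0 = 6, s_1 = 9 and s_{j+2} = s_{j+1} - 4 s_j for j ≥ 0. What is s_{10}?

s_2 = 9 - 4(6) = -15
s_3 = (-15) - 4(9) = -51
s_4 = (-51) - 4(-15) = 9
s_5 = 9 - 4(-51) = 213
s_6 = 213 - 4(9) = 177
s_7 = 177 - 4(213) = -675
s_8 = (-675) - 4(177) = -1383
s_9 = (-1383) - 4(-675) = 1317
s_{10} = 1317 - 4(-1383) = 6849

6849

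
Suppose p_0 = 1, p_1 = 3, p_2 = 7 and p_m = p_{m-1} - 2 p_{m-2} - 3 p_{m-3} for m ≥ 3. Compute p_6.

14

p_3 = 7 - 2·3 - 3·1 = -2
p_4 = (-2) - 2·7 - 3·3 = -25
p_5 = (-25) - 2·(-2) - 3·7 = -42
p_6 = (-42) - 2·(-25) - 3·(-2) = 14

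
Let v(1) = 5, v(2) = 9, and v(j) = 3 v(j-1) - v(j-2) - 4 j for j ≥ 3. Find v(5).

-15

v(3) = 3·9 - 5 - 12 = 10
v(4) = 3·10 - 9 - 16 = 5
v(5) = 3·5 - 10 - 20 = -15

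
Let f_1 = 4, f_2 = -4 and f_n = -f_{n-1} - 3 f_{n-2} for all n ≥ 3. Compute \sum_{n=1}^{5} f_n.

f_3 = -(-4) - 3·4 = -8
f_4 = -(-8) - 3·(-4) = 20
f_5 = -20 - 3·(-8) = 4
Sum = 4 + (-4) + (-8) + 20 + 4 = 16

16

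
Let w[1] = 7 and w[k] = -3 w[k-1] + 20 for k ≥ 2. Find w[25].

The fixed point is 20/(1 + 3) = 5, so w[k] - 5 = -3(w[k-1] - 5).
Hence w[k] = 2·(-3)^{k-1} + 5.
w[25] = 2·(-3)^{24} + 5 = 2·282429536481 + 5 = 564859072967.

564859072967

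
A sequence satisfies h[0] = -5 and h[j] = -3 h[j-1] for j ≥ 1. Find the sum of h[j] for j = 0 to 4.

-305

h[1] = -3·(-5) = 15
h[2] = -3·15 = -45
h[3] = -3·(-45) = 135
h[4] = -3·135 = -405
Sum = (-5) + 15 + (-45) + 135 + (-405) = -305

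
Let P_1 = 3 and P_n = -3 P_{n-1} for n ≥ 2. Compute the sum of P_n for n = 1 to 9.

14763

P_2 = -3·3 = -9
P_3 = -3·(-9) = 27
P_4 = -3·27 = -81
P_5 = -3·(-81) = 243
P_6 = -3·243 = -729
P_7 = -3·(-729) = 2187
P_8 = -3·2187 = -6561
P_9 = -3·(-6561) = 19683
Sum = 3 + (-9) + 27 + (-81) + 243 + (-729) + 2187 + (-6561) + 19683 = 14763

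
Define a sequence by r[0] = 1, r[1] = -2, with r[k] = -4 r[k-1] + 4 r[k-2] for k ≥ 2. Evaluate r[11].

r[2] = -4*(-2) + 4*1 = 12
r[3] = -4*12 + 4*(-2) = -56
r[4] = -4*(-56) + 4*12 = 272
r[5] = -4*272 + 4*(-56) = -1312
r[6] = -4*(-1312) + 4*272 = 6336
r[7] = -4*6336 + 4*(-1312) = -30592
r[8] = -4*(-30592) + 4*6336 = 147712
r[9] = -4*147712 + 4*(-30592) = -713216
r[10] = -4*(-713216) + 4*147712 = 3443712
r[11] = -4*3443712 + 4*(-713216) = -16627712

-16627712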